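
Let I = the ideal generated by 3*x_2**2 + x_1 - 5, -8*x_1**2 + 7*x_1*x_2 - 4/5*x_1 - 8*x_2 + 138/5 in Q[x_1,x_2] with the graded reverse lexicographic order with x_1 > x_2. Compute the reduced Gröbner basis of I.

f_1 = 3*x_2**2 + x_1 - 5, LT = x_2**2.
f_2 = -8*x_1**2 + 7*x_1*x_2 - 4/5*x_1 - 8*x_2 + 138/5, LT = x_1**2.

The S-polynomials (S(f_1,f_2)) all reduce to 0 modulo the current basis, so we have a Gröbner basis.

G = {x_1**2 - 7/8*x_1*x_2 + 1/10*x_1 + x_2 - 69/20, x_2**2 + 1/3*x_1 - 5/3}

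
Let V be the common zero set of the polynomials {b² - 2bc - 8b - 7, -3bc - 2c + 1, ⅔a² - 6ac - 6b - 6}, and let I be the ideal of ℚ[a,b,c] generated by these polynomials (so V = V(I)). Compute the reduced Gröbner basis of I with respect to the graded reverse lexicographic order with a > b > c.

G = {a² - 9ac - 9b - 9, b² - 8b + 4/3c - 23/3, bc + ⅔c - ⅓, c² + ¼b - 17/12c - 13/6}

The reduced Gröbner basis is the canonical form of the ideal for this ordering.

f_1 = b² - 2bc - 8b - 7, LT = b².
f_2 = -3bc - 2c + 1, LT = bc.
f_3 = ⅔a² - 6ac - 6b - 6, LT = a².

S(f_1,f_2): lcm = b²c. S = -2bc² - 26/3bc + ⅓b - 7c.
  leading term bc²: subtract (⅔c)·f_2 from -2bc² - 26/3bc + ⅓b - 7c → -26/3bc + 4/3c² + ⅓b - 23/3c
  leading term bc: subtract (26/9)·f_2 from -26/3bc + 4/3c² + ⅓b - 23/3c → 4/3c² + ⅓b - 17/9c - 26/9
  leading term c²: no divisor's leading term divides it; move 4/3c² to the remainder.
  leading term b: no divisor's leading term divides it; move ⅓b to the remainder.
  leading term c: no divisor's leading term divides it; move -17/9c to the remainder.
  leading term 1: no divisor's leading term divides it; move -26/9 to the remainder.
  remainder 4/3c² + ⅓b - 17/9c - 26/9 ≠ 0; add g_4 = 4/3c² + ⅓b - 17/9c - 26/9 to the basis.

The other S-polynomials (S(f_1,f_3), S(f_2,f_3), S(f_1,g_4), S(f_2,g_4), S(f_3,g_4)) all reduce to 0 modulo the current basis, so we have a Gröbner basis.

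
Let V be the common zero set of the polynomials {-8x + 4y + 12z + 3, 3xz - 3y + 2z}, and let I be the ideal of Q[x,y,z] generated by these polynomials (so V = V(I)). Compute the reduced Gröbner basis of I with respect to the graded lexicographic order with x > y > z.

f_1 = -8x + 4y + 12z + 3, LT = x.
f_2 = 3xz - 3y + 2z, LT = xz.

S(f_1,f_2): lcm = xz. S = -1/2yz - 3/2z^2 + y - 25/24z.
  leading term yz: no divisor's leading term divides it; move -1/2yz to the remainder.
  leading term z^2: no divisor's leading term divides it; move -3/2z^2 to the remainder.
  leading term y: no divisor's leading term divides it; move y to the remainder.
  leading term z: no divisor's leading term divides it; move -25/24z to the remainder.
  remainder -1/2yz - 3/2z^2 + y - 25/24z ≠ 0; add g_3 = -1/2yz - 3/2z^2 + y - 25/24z to the basis.

The other S-polynomials (S(f_1,g_3), S(f_2,g_3)) all reduce to 0 modulo the current basis, so we have a Gröbner basis.
Inter-reduce: drop elements whose leading term is divisible by another's, tail-reduce, and make monic.

G = {yz + 3z^2 - 2y + 25/12z, x - 1/2y - 3/2z - 3/8}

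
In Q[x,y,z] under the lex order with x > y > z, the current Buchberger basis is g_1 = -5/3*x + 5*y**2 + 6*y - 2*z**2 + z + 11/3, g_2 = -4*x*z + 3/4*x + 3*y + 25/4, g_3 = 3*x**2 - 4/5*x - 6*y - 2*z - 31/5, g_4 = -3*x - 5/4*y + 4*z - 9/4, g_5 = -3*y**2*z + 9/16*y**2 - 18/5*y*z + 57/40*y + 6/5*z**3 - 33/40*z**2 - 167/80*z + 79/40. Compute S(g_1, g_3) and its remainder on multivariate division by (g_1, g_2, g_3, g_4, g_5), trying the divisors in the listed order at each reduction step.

lcm(LM(g_1), LM(g_3)) = x**2.
S = (lcm/LT(g_1))·g_1 − (lcm/LT(g_3))·g_3 = -3*x*y**2 - 18/5*x*y + 6/5*x*z**2 - 3/5*x*z - 29/15*x + 2*y + 2/3*z + 31/15.
Reduce S modulo (g_1, g_2, g_3, g_4, g_5) in that order:
  leading term x*y**2: subtract (9/5*y**2)·g_1 from -3*x*y**2 - 18/5*x*y + 6/5*x*z**2 - 3/5*x*z - 29/15*x + 2*y + 2/3*z + 31/15 → -18/5*x*y + 6/5*x*z**2 - 3/5*x*z - 29/15*x - 9*y**4 - 54/5*y**3 + 18/5*y**2*z**2 - 9/5*y**2*z - 33/5*y**2 + 2*y + 2/3*z + 31/15
  leading term x*y: subtract (54/25*y)·g_1 from -18/5*x*y + 6/5*x*z**2 - 3/5*x*z - 29/15*x - 9*y**4 - 54/5*y**3 + 18/5*y**2*z**2 - 9/5*y**2*z - 33/5*y**2 + 2*y + 2/3*z + 31/15 → 6/5*x*z**2 - 3/5*x*z - 29/15*x - 9*y**4 - 108/5*y**3 + 18/5*y**2*z**2 - 9/5*y**2*z - 489/25*y**2 + 108/25*y*z**2 - 54/25*y*z - 148/25*y + 2/3*z + 31/15
  leading term x*z**2: subtract (-18/25*z**2)·g_1 from 6/5*x*z**2 - 3/5*x*z - 29/15*x - 9*y**4 - 108/5*y**3 + 18/5*y**2*z**2 - 9/5*y**2*z - 489/25*y**2 + 108/25*y*z**2 - 54/25*y*z - 148/25*y + 2/3*z + 31/15 → -3/5*x*z - 29/15*x - 9*y**4 - 108/5*y**3 + 36/5*y**2*z**2 - 9/5*y**2*z - 489/25*y**2 + 216/25*y*z**2 - 54/25*y*z - 148/25*y - 36/25*z**4 + 18/25*z**3 + 66/25*z**2 + 2/3*z + 31/15
  leading term x*z: subtract (9/25*z)·g_1 from -3/5*x*z - 29/15*x - 9*y**4 - 108/5*y**3 + 36/5*y**2*z**2 - 9/5*y**2*z - 489/25*y**2 + 216/25*y*z**2 - 54/25*y*z - 148/25*y - 36/25*z**4 + 18/25*z**3 + 66/25*z**2 + 2/3*z + 31/15 → -29/15*x - 9*y**4 - 108/5*y**3 + 36/5*y**2*z**2 - 18/5*y**2*z - 489/25*y**2 + 216/25*y*z**2 - 108/25*y*z - 148/25*y - 36/25*z**4 + 36/25*z**3 + 57/25*z**2 - 49/75*z + 31/15
  leading term x: subtract (29/25)·g_1 from -29/15*x - 9*y**4 - 108/5*y**3 + 36/5*y**2*z**2 - 18/5*y**2*z - 489/25*y**2 + 216/25*y*z**2 - 108/25*y*z - 148/25*y - 36/25*z**4 + 36/25*z**3 + 57/25*z**2 - 49/75*z + 31/15 → -9*y**4 - 108/5*y**3 + 36/5*y**2*z**2 - 18/5*y**2*z - 634/25*y**2 + 216/25*y*z**2 - 108/25*y*z - 322/25*y - 36/25*z**4 + 36/25*z**3 + 23/5*z**2 - 136/75*z - 164/75
  leading term y**4: no divisor's leading term divides it; move -9*y**4 to the remainder.
  leading term y**3: no divisor's leading term divides it; move -108/5*y**3 to the remainder.
  leading term y**2*z**2: subtract (-12/5*z)·g_5 from 36/5*y**2*z**2 - 18/5*y**2*z - 634/25*y**2 + 216/25*y*z**2 - 108/25*y*z - 322/25*y - 36/25*z**4 + 36/25*z**3 + 23/5*z**2 - 136/75*z - 164/75 → -9/4*y**2*z - 634/25*y**2 - 9/10*y*z - 322/25*y + 36/25*z**4 - 27/50*z**3 - 41/100*z**2 + 439/150*z - 164/75
  leading term y**2*z: subtract (3/4)·g_5 from -9/4*y**2*z - 634/25*y**2 - 9/10*y*z - 322/25*y + 36/25*z**4 - 27/50*z**3 - 41/100*z**2 + 439/150*z - 164/75 → -41251/1600*y**2 + 9/5*y*z - 11159/800*y + 36/25*z**4 - 36/25*z**3 + 167/800*z**2 + 21563/4800*z - 8803/2400
  leading term y**2: no divisor's leading term divides it; move -41251/1600*y**2 to the remainder.
  leading term y*z: no divisor's leading term divides it; move 9/5*y*z to the remainder.
  leading term y: no divisor's leading term divides it; move -11159/800*y to the remainder.
  leading term z**4: no divisor's leading term divides it; move 36/25*z**4 to the remainder.
  leading term z**3: no divisor's leading term divides it; move -36/25*z**3 to the remainder.
  leading term z**2: no divisor's leading term divides it; move 167/800*z**2 to the remainder.
  leading term z: no divisor's leading term divides it; move 21563/4800*z to the remainder.
  leading term 1: no divisor's leading term divides it; move -8803/2400 to the remainder.
The remainder -9*y**4 - 108/5*y**3 - 41251/1600*y**2 + 9/5*y*z - 11159/800*y + 36/25*z**4 - 36/25*z**3 + 167/800*z**2 + 21563/4800*z - 8803/2400 is nonzero, so it would be added as the next basis element.

S(g_1, g_3) = -3*x*y**2 - 18/5*x*y + 6/5*x*z**2 - 3/5*x*z - 29/15*x + 2*y + 2/3*z + 31/15; remainder on division = -9*y**4 - 108/5*y**3 - 41251/1600*y**2 + 9/5*y*z - 11159/800*y + 36/25*z**4 - 36/25*z**3 + 167/800*z**2 + 21563/4800*z - 8803/2400.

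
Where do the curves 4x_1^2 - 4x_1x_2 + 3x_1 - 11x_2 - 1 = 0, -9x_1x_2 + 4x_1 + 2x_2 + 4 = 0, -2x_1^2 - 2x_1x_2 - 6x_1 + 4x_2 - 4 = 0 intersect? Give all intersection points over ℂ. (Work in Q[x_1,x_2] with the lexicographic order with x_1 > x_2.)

{(-1, 0)}

Compute a lex Gröbner basis by Buchberger's algorithm.
f_1 = 4x_1^2 - 4x_1x_2 + 3x_1 - 11x_2 - 1, LT = x_1^2.
f_2 = -9x_1x_2 + 4x_1 + 2x_2 + 4, LT = x_1x_2.
f_3 = -2x_1^2 - 2x_1x_2 - 6x_1 + 4x_2 - 4, LT = x_1^2.

S(f_1,f_2): lcm = x_1^2x_2. S = 4/9x_1^2 - x_1x_2^2 + 35/36x_1x_2 + 4/9x_1 - 11/4x_2^2 - 1/4x_2.
  leading term x_1^2: subtract (1/9)·f_1 from 4/9x_1^2 - x_1x_2^2 + 35/36x_1x_2 + 4/9x_1 - 11/4x_2^2 - 1/4x_2 → -x_1x_2^2 + 17/12x_1x_2 + 1/9x_1 - 11/4x_2^2 + 35/36x_2 + 1/9
  leading term x_1x_2^2: subtract (1/9x_2)·f_2 from -x_1x_2^2 + 17/12x_1x_2 + 1/9x_1 - 11/4x_2^2 + 35/36x_2 + 1/9 → 35/36x_1x_2 + 1/9x_1 - 107/36x_2^2 + 19/36x_2 + 1/9
  leading term x_1x_2: subtract (-35/324)·f_2 from 35/36x_1x_2 + 1/9x_1 - 107/36x_2^2 + 19/36x_2 + 1/9 → 44/81x_1 - 107/36x_2^2 + 241/324x_2 + 44/81
  leading term x_1: no divisor's leading term divides it; move 44/81x_1 to the remainder.
  leading term x_2^2: no divisor's leading term divides it; move -107/36x_2^2 to the remainder.
  leading term x_2: no divisor's leading term divides it; move 241/324x_2 to the remainder.
  leading term 1: no divisor's leading term divides it; move 44/81 to the remainder.
  remainder 44/81x_1 - 107/36x_2^2 + 241/324x_2 + 44/81 ≠ 0; add h_4 = 44/81x_1 - 107/36x_2^2 + 241/324x_2 + 44/81 to the basis.

S(f_1,f_3): lcm = x_1^2. S = -2x_1x_2 - 9/4x_1 - 3/4x_2 - 9/4.
  leading term x_1x_2: subtract (2/9)·f_2 from -2x_1x_2 - 9/4x_1 - 3/4x_2 - 9/4 → -113/36x_1 - 43/36x_2 - 113/36
  leading term x_1: subtract (-1017/176)·h_4 from -113/36x_1 - 43/36x_2 - 113/36 → -12091/704x_2^2 + 2185/704x_2
  leading term x_2^2: no divisor's leading term divides it; move -12091/704x_2^2 to the remainder.
  leading term x_2: no divisor's leading term divides it; move 2185/704x_2 to the remainder.
  remainder -12091/704x_2^2 + 2185/704x_2 ≠ 0; add h_5 = -12091/704x_2^2 + 2185/704x_2 to the basis.

S(f_2,f_3): lcm = x_1^2x_2. S = -4/9x_1^2 - x_1x_2^2 - 29/9x_1x_2 - 4/9x_1 + 2x_2^2 - 2x_2.
  leading term x_1^2: subtract (-1/9)·f_1 from -4/9x_1^2 - x_1x_2^2 - 29/9x_1x_2 - 4/9x_1 + 2x_2^2 - 2x_2 → -x_1x_2^2 - 11/3x_1x_2 - 1/9x_1 + 2x_2^2 - 29/9x_2 - 1/9
  leading term x_1x_2^2: subtract (1/9x_2)·f_2 from -x_1x_2^2 - 11/3x_1x_2 - 1/9x_1 + 2x_2^2 - 29/9x_2 - 1/9 → -37/9x_1x_2 - 1/9x_1 + 16/9x_2^2 - 11/3x_2 - 1/9
  leading term x_1x_2: subtract (37/81)·f_2 from -37/9x_1x_2 - 1/9x_1 + 16/9x_2^2 - 11/3x_2 - 1/9 → -157/81x_1 + 16/9x_2^2 - 371/81x_2 - 157/81
  leading term x_1: subtract (-157/44)·h_4 from -157/81x_1 + 16/9x_2^2 - 371/81x_2 - 157/81 → -4661/528x_2^2 - 339/176x_2
  leading term x_2^2: subtract (18644/36273)·h_5 from -4661/528x_2^2 - 339/176x_2 → -127732/36273x_2
  leading term x_2: no divisor's leading term divides it; move -127732/36273x_2 to the remainder.
  remainder -127732/36273x_2 ≠ 0; add h_6 = -127732/36273x_2 to the basis.

The other S-polynomials (S(f_1,h_4), S(f_2,h_4), S(f_3,h_4), S(f_1,h_5), S(f_2,h_5), S(f_3,h_5), S(h_4,h_5), S(f_1,h_6), S(f_2,h_6), S(f_3,h_6), S(h_4,h_6), S(h_5,h_6)) all reduce to 0 modulo the current basis, so we have a Gröbner basis.
Inter-reduce: drop elements whose leading term is divisible by another's, tail-reduce, and make monic.
Reduced Gröbner basis: {x_1 + 1, x_2}.

A lex Gröbner basis eliminates variables successively. Here x_2 depends only on x_2, with roots {0}; lifting each root through the earlier basis elements recovers the full solutions.
  x_2 = 0: the earlier basis element becomes x_1 + 1 = 0, giving x_1 = -1 — point (-1, 0).
Each listed point satisfies every original equation (direct substitution).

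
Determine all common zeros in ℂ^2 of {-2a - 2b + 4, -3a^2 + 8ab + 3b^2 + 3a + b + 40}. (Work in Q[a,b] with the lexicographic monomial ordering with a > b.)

Compute a lex Gröbner basis by Buchberger's algorithm.
f_1 = -2a - 2b + 4, LT = a.
f_2 = -3a^2 + 8ab + 3a + 3b^2 + b + 40, LT = a^2.

S(f_1,f_2): lcm = a^2. S = 11/3ab - a + b^2 + 1/3b + 40/3.
  leading term ab: subtract (-11/6b)·f_1 from 11/3ab - a + b^2 + 1/3b + 40/3 → -a - 8/3b^2 + 23/3b + 40/3
  leading term a: subtract (1/2)·f_1 from -a - 8/3b^2 + 23/3b + 40/3 → -8/3b^2 + 26/3b + 34/3
  leading term b^2: no divisor's leading term divides it; move -8/3b^2 to the remainder.
  leading term b: no divisor's leading term divides it; move 26/3b to the remainder.
  leading term 1: no divisor's leading term divides it; move 34/3 to the remainder.
  remainder -8/3b^2 + 26/3b + 34/3 ≠ 0; add h_3 = -8/3b^2 + 26/3b + 34/3 to the basis.

S(f_1,h_3): leading monomials are coprime, so the S-polynomial reduces to 0 (Buchberger's first criterion).
S(f_2,h_3): leading monomials are coprime, so the S-polynomial reduces to 0 (Buchberger's first criterion).
Every S-polynomial of the final basis reduces to 0, so we have a Gröbner basis.
Inter-reduce: drop elements whose leading term is divisible by another's, tail-reduce, and make monic.
Reduced Gröbner basis: {a + b - 2, b^2 - 13/4b - 17/4}.

The lex basis is triangular: the last element involves only b. Solving b^2 - 13/4b - 17/4 = 0 gives b ∈ {-1, 17/4}; substituting each value into the earlier elements determines the remaining variables.
  b = -1: the earlier basis element becomes a - 3 = 0, giving a = 3 — point (3, -1).
  b = 17/4: the earlier basis element becomes a + 9/4 = 0, giving a = -9/4 — point (-9/4, 17/4).
Each listed point satisfies every original equation (direct substitution).

{(3, -1), (-9/4, 17/4)}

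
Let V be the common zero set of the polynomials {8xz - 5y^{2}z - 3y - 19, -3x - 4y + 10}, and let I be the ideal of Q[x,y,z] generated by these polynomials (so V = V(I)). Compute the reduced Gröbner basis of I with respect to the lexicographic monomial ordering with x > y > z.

f_1 = 8xz - 5y^{2}z - 3y - 19, LT = xz.
f_2 = -3x - 4y + 10, LT = x.

S(f_1,f_2): lcm = xz. S = -\tfrac{5}{8}y^{2}z - \tfrac{4}{3}yz - \tfrac{3}{8}y + \tfrac{10}{3}z - \tfrac{19}{8}.
  reduce S modulo (f_1, f_2):
  remainder -\tfrac{5}{8}y^{2}z - \tfrac{4}{3}yz - \tfrac{3}{8}y + \tfrac{10}{3}z - \tfrac{19}{8} ≠ 0; add g_3 = -\tfrac{5}{8}y^{2}z - \tfrac{4}{3}yz - \tfrac{3}{8}y + \tfrac{10}{3}z - \tfrac{19}{8} to the basis.

The other S-polynomials (S(f_1,g_3), S(f_2,g_3)) all reduce to 0 modulo the current basis, so we have a Gröbner basis.
Inter-reduce: drop elements whose leading term is divisible by another's, tail-reduce, and make monic.

G = {x + \tfrac{4}{3}y - \tfrac{10}{3}, y^{2}z + \tfrac{32}{15}yz + \tfrac{3}{5}y - \tfrac{16}{3}z + \tfrac{19}{5}}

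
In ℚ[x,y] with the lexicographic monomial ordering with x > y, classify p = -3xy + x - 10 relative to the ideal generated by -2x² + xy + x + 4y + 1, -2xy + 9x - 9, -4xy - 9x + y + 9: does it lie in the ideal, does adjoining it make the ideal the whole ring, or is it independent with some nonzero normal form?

First compute the reduced Gröbner basis of I by Buchberger's algorithm.
f_1 = -2x² + xy + x + 4y + 1, LT = x².
f_2 = -2xy + 9x - 9, LT = xy.
f_3 = -4xy - 9x + y + 9, LT = xy.

S(f_1,f_2): lcm = x²y. S = 9/2x² - ½xy² - ½xy - 9/2x - 2y² - ½y.
  reduce S modulo (f_1, f_2, f_3):
  remainder -9/2x - 2y² + 43/4y + 9/2 ≠ 0; add h_4 = -9/2x - 2y² + 43/4y + 9/2 to the basis.

S(f_1,f_3): lcm = x²y. S = -9/4x² - ½xy² - ¼xy + 9/4x - 2y² - ½y.
  reduce S modulo (f_1, f_2, f_3, h_4):
  remainder 19/4y² - 1249/32y ≠ 0; add h_5 = 19/4y² - 1249/32y to the basis.

S(f_2,f_3): lcm = xy. S = -27/4x + ¼y + 27/4.
  reduce S modulo (f_1, f_2, f_3, h_4, h_5):
  remainder 667/76y ≠ 0; add h_6 = 667/76y to the basis.

The other S-polynomials (S(f_1,h_4), S(f_2,h_4), S(f_3,h_4), S(f_1,h_5), S(f_2,h_5), S(f_3,h_5), S(h_4,h_5), S(f_1,h_6), S(f_2,h_6), S(f_3,h_6), S(h_4,h_6), S(h_5,h_6)) all reduce to 0 modulo the current basis, so we have a Gröbner basis.
Inter-reduce: drop elements whose leading term is divisible by another's, tail-reduce, and make monic.
Reduced Gröbner basis: {x - 1, y}.
Label its elements g_1 = x - 1, g_2 = y.

Reduce p = -3xy + x - 10 modulo G:
  leading term xy: subtract (-3y)·g_1 from -3xy + x - 10 → x - 3y - 10
  leading term x: subtract (1)·g_1 from x - 3y - 10 → -3y - 9
  leading term y: subtract (-3)·g_2 from -3y - 9 → -9
  leading term 1: no divisor's leading term divides it; move -9 to the remainder.
  normal form = -9.
The normal form is nonzero, so p ∉ I. Since p minus its normal form lies in I, I + (p) = I + (r) where r = -9; decide whether this ideal is the whole ring.
Here r = -9 is a nonzero constant, hence a unit: 1 ∈ I + (p), the Gröbner basis of I + (p) is {1}, and the enlarged system has no common solution — adjoining p is inconsistent.

Ideal membership is decidable via reduction modulo a Gröbner basis.

Adjoining -3xy + x - 10 makes the ideal the whole ring: the system is inconsistent.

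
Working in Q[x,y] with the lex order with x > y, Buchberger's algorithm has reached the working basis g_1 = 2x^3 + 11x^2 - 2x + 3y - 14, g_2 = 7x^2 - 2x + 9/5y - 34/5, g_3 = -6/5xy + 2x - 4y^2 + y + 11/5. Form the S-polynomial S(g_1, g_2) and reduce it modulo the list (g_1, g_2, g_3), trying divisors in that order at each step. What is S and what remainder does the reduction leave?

S(g_1, g_2) = 81/14x^2 - 9/35xy - 1/35x + 3/2y - 7; remainder on division = 293/245x + 6/7y^2 - 99/490y - 907/490.

lcm(LM(g_1), LM(g_2)) = x^3.
S = (lcm/LT(g_1))·g_1 − (lcm/LT(g_2))·g_2 = 81/14x^2 - 9/35xy - 1/35x + 3/2y - 7.
Reduce S modulo (g_1, g_2, g_3) in that order:
  leading term x^2: subtract (81/98)·g_2 from 81/14x^2 - 9/35xy - 1/35x + 3/2y - 7 → -9/35xy + 398/245x + 3/245y - 338/245
  leading term xy: subtract (3/14)·g_3 from -9/35xy + 398/245x + 3/245y - 338/245 → 293/245x + 6/7y^2 - 99/490y - 907/490
  leading term x: no divisor's leading term divides it; move 293/245x to the remainder.
  leading term y^2: no divisor's leading term divides it; move 6/7y^2 to the remainder.
  leading term y: no divisor's leading term divides it; move -99/490y to the remainder.
  leading term 1: no divisor's leading term divides it; move -907/490 to the remainder.
The remainder 293/245x + 6/7y^2 - 99/490y - 907/490 is nonzero, so it would be added as the next basis element.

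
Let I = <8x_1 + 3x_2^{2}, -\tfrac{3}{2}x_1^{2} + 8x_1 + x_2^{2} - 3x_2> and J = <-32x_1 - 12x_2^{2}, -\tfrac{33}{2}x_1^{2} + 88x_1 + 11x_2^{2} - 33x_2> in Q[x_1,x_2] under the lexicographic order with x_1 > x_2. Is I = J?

Yes, the ideals are equal.

Equality of ideals is decidable: compute both reduced Gröbner bases (unique for the ordering) and check whether they agree.
Buchberger on the first generating set:
f_1 = 8x_1 + 3x_2^{2}, LT = x_1.
f_2 = -\tfrac{3}{2}x_1^{2} + 8x_1 + x_2^{2} - 3x_2, LT = x_1^{2}.

S(f_1,f_2): lcm = x_1^{2}. S = \tfrac{3}{8}x_1x_2^{2} + \tfrac{16}{3}x_1 + \tfrac{2}{3}x_2^{2} - 2x_2.
  reduce S modulo (f_1, f_2):
  remainder -\tfrac{9}{64}x_2^{4} - \tfrac{4}{3}x_2^{2} - 2x_2 ≠ 0; add g_3 = -\tfrac{9}{64}x_2^{4} - \tfrac{4}{3}x_2^{2} - 2x_2 to the basis.

The other S-polynomials (S(f_1,g_3), S(f_2,g_3)) all reduce to 0 modulo the current basis, so we have a Gröbner basis.
Inter-reduce: drop elements whose leading term is divisible by another's, tail-reduce, and make monic.
Reduced Gröbner basis: {x_1 + \tfrac{3}{8}x_2^{2}, x_2^{4} + \tfrac{256}{27}x_2^{2} + \tfrac{128}{9}x_2}.

Buchberger on the second generating set:
h_1 = -32x_1 - 12x_2^{2}, LT = x_1.
h_2 = -\tfrac{33}{2}x_1^{2} + 88x_1 + 11x_2^{2} - 33x_2, LT = x_1^{2}.

S(h_1,h_2): lcm = x_1^{2}. S = \tfrac{3}{8}x_1x_2^{2} + \tfrac{16}{3}x_1 + \tfrac{2}{3}x_2^{2} - 2x_2.
  reduce S modulo (h_1, h_2):
  remainder -\tfrac{9}{64}x_2^{4} - \tfrac{4}{3}x_2^{2} - 2x_2 ≠ 0; add k_3 = -\tfrac{9}{64}x_2^{4} - \tfrac{4}{3}x_2^{2} - 2x_2 to the basis.

The other S-polynomials (S(h_1,k_3), S(h_2,k_3)) all reduce to 0 modulo the current basis, so we have a Gröbner basis.
Inter-reduce: drop elements whose leading term is divisible by another's, tail-reduce, and make monic.
Reduced Gröbner basis: {x_1 + \tfrac{3}{8}x_2^{2}, x_2^{4} + \tfrac{256}{27}x_2^{2} + \tfrac{128}{9}x_2}.

The two bases agree; hence the ideals are identical.
The same test decides containment: I ⊆ J iff every generator of I reduces to 0 modulo a Gröbner basis of J.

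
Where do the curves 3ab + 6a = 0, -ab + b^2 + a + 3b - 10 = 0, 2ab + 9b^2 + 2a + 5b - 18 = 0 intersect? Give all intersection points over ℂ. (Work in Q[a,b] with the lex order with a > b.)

Compute a lex Gröbner basis by Buchberger's algorithm.
f_1 = 3ab + 6a, LT = ab.
f_2 = -ab + a + b^2 + 3b - 10, LT = ab.
f_3 = 2ab + 2a + 9b^2 + 5b - 18, LT = ab.

S(f_1,f_2): lcm = ab. S = 3a + b^2 + 3b - 10.
  leading term a: no divisor's leading term divides it; move 3a to the remainder.
  leading term b^2: no divisor's leading term divides it; move b^2 to the remainder.
  leading term b: no divisor's leading term divides it; move 3b to the remainder.
  leading term 1: no divisor's leading term divides it; move -10 to the remainder.
  remainder 3a + b^2 + 3b - 10 ≠ 0; add h_4 = 3a + b^2 + 3b - 10 to the basis.

S(f_1,f_3): lcm = ab. S = a - 9/2b^2 - 5/2b + 9.
  leading term a: subtract (1/3)·h_4 from a - 9/2b^2 - 5/2b + 9 → -29/6b^2 - 7/2b + 37/3
  leading term b^2: no divisor's leading term divides it; move -29/6b^2 to the remainder.
  leading term b: no divisor's leading term divides it; move -7/2b to the remainder.
  leading term 1: no divisor's leading term divides it; move 37/3 to the remainder.
  remainder -29/6b^2 - 7/2b + 37/3 ≠ 0; add h_5 = -29/6b^2 - 7/2b + 37/3 to the basis.

S(f_2,f_3): lcm = ab. S = -2a - 11/2b^2 - 11/2b + 19.
  leading term a: subtract (-2/3)·h_4 from -2a - 11/2b^2 - 11/2b + 19 → -29/6b^2 - 7/2b + 37/3
  leading term b^2: subtract (1)·h_5 from -29/6b^2 - 7/2b + 37/3 → 0
  remainder 0.

S(f_1,h_4): lcm = ab. S = 2a - 1/3b^3 - b^2 + 10/3b.
  leading term a: subtract (2/3)·h_4 from 2a - 1/3b^3 - b^2 + 10/3b → -1/3b^3 - 5/3b^2 + 4/3b + 20/3
  leading term b^3: subtract (2/29b)·h_5 from -1/3b^3 - 5/3b^2 + 4/3b + 20/3 → -124/87b^2 + 14/29b + 20/3
  leading term b^2: subtract (248/841)·h_5 from -124/87b^2 + 14/29b + 20/3 → 1274/841b + 2548/841
  leading term b: no divisor's leading term divides it; move 1274/841b to the remainder.
  leading term 1: no divisor's leading term divides it; move 2548/841 to the remainder.
  remainder 1274/841b + 2548/841 ≠ 0; add h_6 = 1274/841b + 2548/841 to the basis.

S(f_2,h_4): lcm = ab. S = -a - 1/3b^3 - 2b^2 + 1/3b + 10.
  leading term a: subtract (-1/3)·h_4 from -a - 1/3b^3 - 2b^2 + 1/3b + 10 → -1/3b^3 - 5/3b^2 + 4/3b + 20/3
  leading term b^3: subtract (2/29b)·h_5 from -1/3b^3 - 5/3b^2 + 4/3b + 20/3 → -124/87b^2 + 14/29b + 20/3
  leading term b^2: subtract (248/841)·h_5 from -124/87b^2 + 14/29b + 20/3 → 1274/841b + 2548/841
  leading term b: subtract (1)·h_6 from 1274/841b + 2548/841 → 0
  remainder 0.

S(f_3,h_4): lcm = ab. S = a - 1/3b^3 + 7/2b^2 + 35/6b - 9.
  leading term a: subtract (1/3)·h_4 from a - 1/3b^3 + 7/2b^2 + 35/6b - 9 → -1/3b^3 + 19/6b^2 + 29/6b - 17/3
  leading term b^3: subtract (2/29b)·h_5 from -1/3b^3 + 19/6b^2 + 29/6b - 17/3 → 593/174b^2 + 231/58b - 17/3
  leading term b^2: subtract (-593/841)·h_5 from 593/174b^2 + 231/58b - 17/3 → 1274/841b + 2548/841
  leading term b: subtract (1)·h_6 from 1274/841b + 2548/841 → 0
  remainder 0.

S(f_1,h_5): lcm = ab^2. S = 37/29ab + 74/29a.
  leading term ab: subtract (37/87)·f_1 from 37/29ab + 74/29a → 0
  remainder 0.

S(f_2,h_5): lcm = ab^2. S = -50/29ab + 74/29a - b^3 - 3b^2 + 10b.
  leading term ab: subtract (-50/87)·f_1 from -50/29ab + 74/29a - b^3 - 3b^2 + 10b → 6a - b^3 - 3b^2 + 10b
  leading term a: subtract (2)·h_4 from 6a - b^3 - 3b^2 + 10b → -b^3 - 5b^2 + 4b + 20
  leading term b^3: subtract (6/29b)·h_5 from -b^3 - 5b^2 + 4b + 20 → -124/29b^2 + 42/29b + 20
  leading term b^2: subtract (744/841)·h_5 from -124/29b^2 + 42/29b + 20 → 3822/841b + 7644/841
  leading term b: subtract (3)·h_6 from 3822/841b + 7644/841 → 0
  remainder 0.

S(f_3,h_5): lcm = ab^2. S = 8/29ab + 74/29a + 9/2b^3 + 5/2b^2 - 9b.
  leading term ab: subtract (8/87)·f_1 from 8/29ab + 74/29a + 9/2b^3 + 5/2b^2 - 9b → 2a + 9/2b^3 + 5/2b^2 - 9b
  leading term a: subtract (2/3)·h_4 from 2a + 9/2b^3 + 5/2b^2 - 9b → 9/2b^3 + 11/6b^2 - 11b + 20/3
  leading term b^3: subtract (-27/29b)·h_5 from 9/2b^3 + 11/6b^2 - 11b + 20/3 → -124/87b^2 + 14/29b + 20/3
  leading term b^2: subtract (248/841)·h_5 from -124/87b^2 + 14/29b + 20/3 → 1274/841b + 2548/841
  leading term b: subtract (1)·h_6 from 1274/841b + 2548/841 → 0
  remainder 0.

S(h_4,h_5): leading monomials are coprime, so the S-polynomial reduces to 0 (Buchberger's first criterion).
S(f_1,h_6): lcm = ab. S = 0.
  remainder 0.

S(f_2,h_6): lcm = ab. S = -3a - b^2 - 3b + 10.
  leading term a: subtract (-1)·h_4 from -3a - b^2 - 3b + 10 → 0
  remainder 0.

S(f_3,h_6): lcm = ab. S = -a + 9/2b^2 + 5/2b - 9.
  leading term a: subtract (-1/3)·h_4 from -a + 9/2b^2 + 5/2b - 9 → 29/6b^2 + 7/2b - 37/3
  leading term b^2: subtract (-1)·h_5 from 29/6b^2 + 7/2b - 37/3 → 0
  remainder 0.

S(h_4,h_6): leading monomials are coprime, so the S-polynomial reduces to 0 (Buchberger's first criterion).
S(h_5,h_6): lcm = b^2. S = -37/29b - 74/29.
  leading term b: subtract (-1073/1274)·h_6 from -37/29b - 74/29 → 0
  remainder 0.

Every S-polynomial of the final basis reduces to 0, so we have a Gröbner basis.
Inter-reduce: drop elements whose leading term is divisible by another's, tail-reduce, and make monic.
Reduced Gröbner basis: {a - 4, b + 2}.

A lex Gröbner basis eliminates variables successively. Here b + 2 depends only on b, with roots {-2}; lifting each root through the earlier basis elements recovers the full solutions.
  b = -2: the earlier basis element becomes a - 4 = 0, giving a = 4 — point (4, -2).
Each listed point satisfies every original equation (direct substitution).

{(4, -2)}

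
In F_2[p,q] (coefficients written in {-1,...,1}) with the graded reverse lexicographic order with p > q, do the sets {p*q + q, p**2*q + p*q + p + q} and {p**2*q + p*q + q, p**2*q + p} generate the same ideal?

Since reduced Gröbner bases are canonical representatives of ideals under a given ordering, it suffices to compute and compare them.
Buchberger on the first generating set:
f_1 = p*q + q, LT = p*q.
f_2 = p**2*q + p*q + p + q, LT = p**2*q.

S(f_1,f_2): lcm = p**2*q. S = p + q.
  reduce S modulo (f_1, f_2):
  remainder p + q ≠ 0; add g_3 = p + q to the basis.

S(f_1,g_3): lcm = p*q. S = q**2 + q.
  reduce S modulo (f_1, f_2, g_3):
  remainder q**2 + q ≠ 0; add g_4 = q**2 + q to the basis.

The other S-polynomials (S(f_2,g_3), S(f_1,g_4), S(f_2,g_4), S(g_3,g_4)) all reduce to 0 modulo the current basis, so we have a Gröbner basis.
Inter-reduce: drop elements whose leading term is divisible by another's, tail-reduce, and make monic.
Reduced Gröbner basis: {q**2 + q, p + q}.

Buchberger on the second generating set:
h_1 = p**2*q + p*q + q, LT = p**2*q.
h_2 = p**2*q + p, LT = p**2*q.

S(h_1,h_2): lcm = p**2*q. S = p*q + p + q.
  reduce S modulo (h_1, h_2):
  remainder p*q + p + q ≠ 0; add k_3 = p*q + p + q to the basis.

S(h_1,k_3): lcm = p**2*q. S = p**2 + q.
  reduce S modulo (h_1, h_2, k_3):
  remainder p**2 + q ≠ 0; add k_4 = p**2 + q to the basis.

S(h_1,k_4): lcm = p**2*q. S = p*q + q**2 + q.
  reduce S modulo (h_1, h_2, k_3, k_4):
  remainder q**2 + p ≠ 0; add k_5 = q**2 + p to the basis.

The other S-polynomials (S(h_2,k_3), S(h_2,k_4), S(k_3,k_4), S(h_1,k_5), S(h_2,k_5), S(k_3,k_5), S(k_4,k_5)) all reduce to 0 modulo the current basis, so we have a Gröbner basis.
Inter-reduce: drop elements whose leading term is divisible by another's, tail-reduce, and make monic.
Reduced Gröbner basis: {p**2 + q, p*q + p + q, q**2 + p}.

Since the reduced bases disagree, the two ideals are not the same.

No, the ideals differ.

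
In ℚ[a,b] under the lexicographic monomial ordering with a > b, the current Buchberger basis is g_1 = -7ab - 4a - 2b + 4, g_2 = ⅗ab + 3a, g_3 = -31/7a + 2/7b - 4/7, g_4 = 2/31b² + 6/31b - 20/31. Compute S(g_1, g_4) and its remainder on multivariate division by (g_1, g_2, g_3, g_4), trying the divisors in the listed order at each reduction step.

lcm(LM(g_1), LM(g_4)) = ab².
S = (lcm/LT(g_1))·g_1 − (lcm/LT(g_4))·g_4 = -17/7ab + 10a + 2/7b² - 4/7b.
Reduce S modulo (g_1, g_2, g_3, g_4) in that order:
  leading term ab: subtract (17/49)·g_1 from -17/7ab + 10a + 2/7b² - 4/7b → 558/49a + 2/7b² + 6/49b - 68/49
  leading term a: subtract (-18/7)·g_3 from 558/49a + 2/7b² + 6/49b - 68/49 → 2/7b² + 6/7b - 20/7
  leading term b²: subtract (31/7)·g_4 from 2/7b² + 6/7b - 20/7 → 0
The remainder is 0, so this S-polynomial contributes no new basis element.
This is the inner loop of Buchberger's algorithm — each nonzero remainder becomes a new basis element.

S(g_1, g_4) = -17/7ab + 10a + 2/7b² - 4/7b; remainder on division = 0.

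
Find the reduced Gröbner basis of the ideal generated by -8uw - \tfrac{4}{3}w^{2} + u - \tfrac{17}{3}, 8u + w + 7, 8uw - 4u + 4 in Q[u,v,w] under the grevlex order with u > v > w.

f_1 = -8uw - \tfrac{4}{3}w^{2} + u - \tfrac{17}{3}, LT = uw.
f_2 = 8u + w + 7, LT = u.
f_3 = 8uw - 4u + 4, LT = uw.

S(f_1,f_2): lcm = uw. S = \tfrac{1}{24}w^{2} - \tfrac{1}{8}u - \tfrac{7}{8}w + \tfrac{17}{24}.
  leading term w^{2}: no divisor's leading term divides it; move \tfrac{1}{24}w^{2} to the remainder.
  leading term u: subtract (-\tfrac{1}{64})·f_2 from -\tfrac{1}{8}u - \tfrac{7}{8}w + \tfrac{17}{24} → -\tfrac{55}{64}w + \tfrac{157}{192}
  leading term w: no divisor's leading term divides it; move -\tfrac{55}{64}w to the remainder.
  leading term 1: no divisor's leading term divides it; move \tfrac{157}{192} to the remainder.
  remainder \tfrac{1}{24}w^{2} - \tfrac{55}{64}w + \tfrac{157}{192} ≠ 0; add g_4 = \tfrac{1}{24}w^{2} - \tfrac{55}{64}w + \tfrac{157}{192} to the basis.

S(f_1,f_3): lcm = uw. S = \tfrac{1}{6}w^{2} + \tfrac{3}{8}u + \tfrac{5}{24}.
  leading term w^{2}: subtract (4)·g_4 from \tfrac{1}{6}w^{2} + \tfrac{3}{8}u + \tfrac{5}{24} → \tfrac{3}{8}u + \tfrac{55}{16}w - \tfrac{49}{16}
  leading term u: subtract (\tfrac{3}{64})·f_2 from \tfrac{3}{8}u + \tfrac{55}{16}w - \tfrac{49}{16} → \tfrac{217}{64}w - \tfrac{217}{64}
  leading term w: no divisor's leading term divides it; move \tfrac{217}{64}w to the remainder.
  leading term 1: no divisor's leading term divides it; move -\tfrac{217}{64} to the remainder.
  remainder \tfrac{217}{64}w - \tfrac{217}{64} ≠ 0; add g_5 = \tfrac{217}{64}w - \tfrac{217}{64} to the basis.

The other S-polynomials (S(f_2,f_3), S(f_1,g_4), S(f_2,g_4), S(f_3,g_4), S(f_1,g_5), S(f_2,g_5), S(f_3,g_5), S(g_4,g_5)) all reduce to 0 modulo the current basis, so we have a Gröbner basis.
Inter-reduce: drop elements whose leading term is divisible by another's, tail-reduce, and make monic.

G = {u + 1, w - 1}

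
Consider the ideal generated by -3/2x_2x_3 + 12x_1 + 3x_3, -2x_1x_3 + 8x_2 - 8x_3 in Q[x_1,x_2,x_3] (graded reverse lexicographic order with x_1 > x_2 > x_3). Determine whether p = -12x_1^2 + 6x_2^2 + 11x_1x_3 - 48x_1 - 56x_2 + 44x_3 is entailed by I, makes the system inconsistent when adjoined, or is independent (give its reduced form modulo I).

-12x_1^2 + 6x_2^2 + 11x_1x_3 - 48x_1 - 56x_2 + 44x_3 lies in I (it reduces to 0).

First compute the reduced Gröbner basis of I by Buchberger's algorithm.
f_1 = -3/2x_2x_3 + 12x_1 + 3x_3, LT = x_2x_3.
f_2 = -2x_1x_3 + 8x_2 - 8x_3, LT = x_1x_3.

S(f_1,f_2): lcm = x_1x_2x_3. S = -8x_1^2 + 4x_2^2 - 2x_1x_3 - 4x_2x_3.
  leading term x_1^2: no divisor's leading term divides it; move -8x_1^2 to the remainder.
  leading term x_2^2: no divisor's leading term divides it; move 4x_2^2 to the remainder.
  leading term x_1x_3: subtract (1)·f_2 from -2x_1x_3 - 4x_2x_3 → -4x_2x_3 - 8x_2 + 8x_3
  leading term x_2x_3: subtract (8/3)·f_1 from -4x_2x_3 - 8x_2 + 8x_3 → -32x_1 - 8x_2
  leading term x_1: no divisor's leading term divides it; move -32x_1 to the remainder.
  leading term x_2: no divisor's leading term divides it; move -8x_2 to the remainder.
  remainder -8x_1^2 + 4x_2^2 - 32x_1 - 8x_2 ≠ 0; add h_3 = -8x_1^2 + 4x_2^2 - 32x_1 - 8x_2 to the basis.

The other S-polynomials (S(f_1,h_3), S(f_2,h_3)) all reduce to 0 modulo the current basis, so we have a Gröbner basis.
Inter-reduce: drop elements whose leading term is divisible by another's, tail-reduce, and make monic.
Reduced Gröbner basis: {x_1^2 - 1/2x_2^2 + 4x_1 + x_2, x_1x_3 - 4x_2 + 4x_3, x_2x_3 - 8x_1 - 2x_3}.
Label its elements g_1 = x_1^2 - 1/2x_2^2 + 4x_1 + x_2, g_2 = x_1x_3 - 4x_2 + 4x_3, g_3 = x_2x_3 - 8x_1 - 2x_3.

Reduce p = -12x_1^2 + 6x_2^2 + 11x_1x_3 - 48x_1 - 56x_2 + 44x_3 modulo G:
  leading term x_1^2: subtract (-12)·g_1 from -12x_1^2 + 6x_2^2 + 11x_1x_3 - 48x_1 - 56x_2 + 44x_3 → 11x_1x_3 - 44x_2 + 44x_3
  leading term x_1x_3: subtract (11)·g_2 from 11x_1x_3 - 44x_2 + 44x_3 → 0
  normal form = 0.
Since the normal form is 0, p ∈ I.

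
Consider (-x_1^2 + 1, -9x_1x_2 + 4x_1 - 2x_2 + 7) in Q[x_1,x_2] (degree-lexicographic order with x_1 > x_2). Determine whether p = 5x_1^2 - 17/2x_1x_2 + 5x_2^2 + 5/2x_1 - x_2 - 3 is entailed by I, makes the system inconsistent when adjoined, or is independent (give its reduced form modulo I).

First compute the reduced Gröbner basis of I by Buchberger's algorithm.
f_1 = -x_1^2 + 1, LT = x_1^2.
f_2 = -9x_1x_2 + 4x_1 - 2x_2 + 7, LT = x_1x_2.

S(f_1,f_2): lcm = x_1^2x_2. S = 4/9x_1^2 - 2/9x_1x_2 + 7/9x_1 - x_2.
  leading term x_1^2: subtract (-4/9)·f_1 from 4/9x_1^2 - 2/9x_1x_2 + 7/9x_1 - x_2 → -2/9x_1x_2 + 7/9x_1 - x_2 + 4/9
  leading term x_1x_2: subtract (2/81)·f_2 from -2/9x_1x_2 + 7/9x_1 - x_2 + 4/9 → 55/81x_1 - 77/81x_2 + 22/81
  leading term x_1: no divisor's leading term divides it; move 55/81x_1 to the remainder.
  leading term x_2: no divisor's leading term divides it; move -77/81x_2 to the remainder.
  leading term 1: no divisor's leading term divides it; move 22/81 to the remainder.
  remainder 55/81x_1 - 77/81x_2 + 22/81 ≠ 0; add h_3 = 55/81x_1 - 77/81x_2 + 22/81 to the basis.

S(f_2,h_3): lcm = x_1x_2. S = 7/5x_2^2 - 4/9x_1 - 8/45x_2 - 7/9.
  leading term x_2^2: no divisor's leading term divides it; move 7/5x_2^2 to the remainder.
  leading term x_1: subtract (-36/55)·h_3 from -4/9x_1 - 8/45x_2 - 7/9 → -4/5x_2 - 3/5
  leading term x_2: no divisor's leading term divides it; move -4/5x_2 to the remainder.
  leading term 1: no divisor's leading term divides it; move -3/5 to the remainder.
  remainder 7/5x_2^2 - 4/5x_2 - 3/5 ≠ 0; add h_4 = 7/5x_2^2 - 4/5x_2 - 3/5 to the basis.

The other S-polynomials (S(f_1,h_3), S(f_1,h_4), S(f_2,h_4), S(h_3,h_4)) all reduce to 0 modulo the current basis, so we have a Gröbner basis.
Inter-reduce: drop elements whose leading term is divisible by another's, tail-reduce, and make monic.
Reduced Gröbner basis: {x_2^2 - 4/7x_2 - 3/7, x_1 - 7/5x_2 + 2/5}.
Label its elements g_1 = x_2^2 - 4/7x_2 - 3/7, g_2 = x_1 - 7/5x_2 + 2/5.

Reduce p = 5x_1^2 - 17/2x_1x_2 + 5x_2^2 + 5/2x_1 - x_2 - 3 modulo G:
  leading term x_1^2: subtract (5x_1)·g_2 from 5x_1^2 - 17/2x_1x_2 + 5x_2^2 + 5/2x_1 - x_2 - 3 → -3/2x_1x_2 + 5x_2^2 + 1/2x_1 - x_2 - 3
  leading term x_1x_2: subtract (-3/2x_2)·g_2 from -3/2x_1x_2 + 5x_2^2 + 1/2x_1 - x_2 - 3 → 29/10x_2^2 + 1/2x_1 - 2/5x_2 - 3
  leading term x_2^2: subtract (29/10)·g_1 from 29/10x_2^2 + 1/2x_1 - 2/5x_2 - 3 → 1/2x_1 + 44/35x_2 - 123/70
  leading term x_1: subtract (1/2)·g_2 from 1/2x_1 + 44/35x_2 - 123/70 → 137/70x_2 - 137/70
  leading term x_2: no divisor's leading term divides it; move 137/70x_2 to the remainder.
  leading term 1: no divisor's leading term divides it; move -137/70 to the remainder.
  normal form = 137/70x_2 - 137/70.
The normal form is nonzero, so p ∉ I. Since p minus its normal form lies in I, I + (p) = I + (r) where r = 137/70x_2 - 137/70; decide whether this ideal is the whole ring.
Run Buchberger on G together with r (pairs among the g_i already reduce to 0 since G is a Gröbner basis):
g_1 = x_2^2 - 4/7x_2 - 3/7, LT = x_2^2.
g_2 = x_1 - 7/5x_2 + 2/5, LT = x_1.
r = 137/70x_2 - 137/70, LT = x_2.

The S-polynomials (S(g_1,g_2), S(g_1,r), S(g_2,r)) all reduce to 0 modulo the current basis, so we have a Gröbner basis.
Inter-reduce: drop elements whose leading term is divisible by another's, tail-reduce, and make monic.
Reduced Gröbner basis: {x_1 - 1, x_2 - 1}.
The reduced Gröbner basis of I + (p) is {x_1 - 1, x_2 - 1} ≠ {1}, a proper ideal, so the enlarged system stays consistent: p is independent of I, with normal form 137/70x_2 - 137/70.

5x_1^2 - 17/2x_1x_2 + 5x_2^2 + 5/2x_1 - x_2 - 3 is independent of I; its normal form modulo I is 137/70x_2 - 137/70.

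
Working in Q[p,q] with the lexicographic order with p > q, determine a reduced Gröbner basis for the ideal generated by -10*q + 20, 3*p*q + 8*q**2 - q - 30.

G = {p, q - 2}

f_1 = -10*q + 20, LT = q.
f_2 = 3*p*q + 8*q**2 - q - 30, LT = p*q.

S(f_1,f_2): lcm = p*q. S = -2*p - 8/3*q**2 + 1/3*q + 10.
  leading term p: no divisor's leading term divides it; move -2*p to the remainder.
  leading term q**2: subtract (4/15*q)·f_1 from -8/3*q**2 + 1/3*q + 10 → -5*q + 10
  leading term q: subtract (1/2)·f_1 from -5*q + 10 → 0
  remainder -2*p ≠ 0; add g_3 = -2*p to the basis.

S(f_1,g_3): leading monomials are coprime, so the S-polynomial reduces to 0 (Buchberger's first criterion).
S(f_2,g_3): lcm = p*q. S = 8/3*q**2 - 1/3*q - 10.
  leading term q**2: subtract (-4/15*q)·f_1 from 8/3*q**2 - 1/3*q - 10 → 5*q - 10
  leading term q: subtract (-1/2)·f_1 from 5*q - 10 → 0
  remainder 0.

Every S-polynomial of the final basis reduces to 0, so we have a Gröbner basis.
Inter-reduce: drop elements whose leading term is divisible by another's, tail-reduce, and make monic.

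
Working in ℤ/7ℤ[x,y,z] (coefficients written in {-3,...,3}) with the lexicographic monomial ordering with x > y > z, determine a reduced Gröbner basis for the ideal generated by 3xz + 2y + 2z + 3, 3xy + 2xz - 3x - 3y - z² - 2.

f_1 = 3xz + 2y + 2z + 3, LT = xz.
f_2 = 3xy + 2xz - 3x - 3y - z² - 2, LT = xy.

S(f_1,f_2): lcm = xyz. S = -3xz² + xz + 3y² - 3yz + y - 2z³ + 3z.
  reduce S modulo (f_1, f_2):
  remainder 3y² - yz - 2y - 2z³ + 2z² + 3z - 1 ≠ 0; add g_3 = 3y² - yz - 2y - 2z³ + 2z² + 3z - 1 to the basis.

The other S-polynomials (S(f_1,g_3), S(f_2,g_3)) all reduce to 0 modulo the current basis, so we have a Gröbner basis.

G = {xy - x - 3y + 2z² - 2z + 1, xz + 3y + 3z + 1, y² + 2yz - 3y - 3z³ + 3z² + z + 2}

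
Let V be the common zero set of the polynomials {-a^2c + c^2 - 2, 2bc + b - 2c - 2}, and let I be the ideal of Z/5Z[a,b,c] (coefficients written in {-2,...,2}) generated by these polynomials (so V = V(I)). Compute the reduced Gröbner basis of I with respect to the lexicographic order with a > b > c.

f_1 = -a^2c + c^2 - 2, LT = a^2c.
f_2 = 2bc + b - 2c - 2, LT = bc.

S(f_1,f_2): lcm = a^2bc. S = 2a^2b + a^2c + a^2 - bc^2 + 2b.
  leading term a^2b: no divisor's leading term divides it; move 2a^2b to the remainder.
  leading term a^2c: subtract (-1)·f_1 from a^2c + a^2 - bc^2 + 2b → a^2 - bc^2 + 2b + c^2 - 2
  leading term a^2: no divisor's leading term divides it; move a^2 to the remainder.
  leading term bc^2: subtract (2c)·f_2 from -bc^2 + 2b + c^2 - 2 → -2bc + 2b - c - 2
  leading term bc: subtract (-1)·f_2 from -2bc + 2b - c - 2 → -2b + 2c + 1
  leading term b: no divisor's leading term divides it; move -2b to the remainder.
  leading term c: no divisor's leading term divides it; move 2c to the remainder.
  leading term 1: no divisor's leading term divides it; move 1 to the remainder.
  remainder 2a^2b + a^2 - 2b + 2c + 1 ≠ 0; add g_3 = 2a^2b + a^2 - 2b + 2c + 1 to the basis.

S(f_1,g_3): lcm = a^2bc. S = 2a^2c - bc^2 + bc + 2b - c^2 + 2c.
  leading term a^2c: subtract (-2)·f_1 from 2a^2c - bc^2 + bc + 2b - c^2 + 2c → -bc^2 + bc + 2b + c^2 + 2c + 1
  leading term bc^2: subtract (2c)·f_2 from -bc^2 + bc + 2b + c^2 + 2c + 1 → -bc + 2b + c + 1
  leading term bc: subtract (2)·f_2 from -bc + 2b + c + 1 → 0
  remainder 0.

S(f_2,g_3): lcm = a^2bc. S = -2a^2b + a^2c - a^2 + bc - c^2 + 2c.
  leading term a^2b: subtract (-1)·g_3 from -2a^2b + a^2c - a^2 + bc - c^2 + 2c → a^2c + bc - 2b - c^2 - c + 1
  leading term a^2c: subtract (-1)·f_1 from a^2c + bc - 2b - c^2 - c + 1 → bc - 2b - c - 1
  leading term bc: subtract (-2)·f_2 from bc - 2b - c - 1 → 0
  remainder 0.

Every S-polynomial of the final basis reduces to 0, so we have a Gröbner basis.

G = {a^2b - 2a^2 - b + c - 2, a^2c - c^2 + 2, bc - 2b - c - 1}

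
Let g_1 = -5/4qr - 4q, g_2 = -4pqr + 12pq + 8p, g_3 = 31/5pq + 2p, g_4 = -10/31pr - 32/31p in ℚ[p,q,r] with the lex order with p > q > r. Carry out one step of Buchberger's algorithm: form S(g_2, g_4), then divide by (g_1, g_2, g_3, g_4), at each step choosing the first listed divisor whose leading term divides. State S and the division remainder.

lcm(LM(g_2), LM(g_4)) = pqr.
S = (lcm/LT(g_2))·g_2 − (lcm/LT(g_4))·g_4 = -31/5pq - 2p.
Reduce S modulo (g_1, g_2, g_3, g_4) in that order:
  leading term pq: subtract (-1)·g_3 from -31/5pq - 2p → 0
The remainder is 0, so this S-polynomial contributes no new basis element.

S(g_2, g_4) = -31/5pq - 2p; remainder on division = 0.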